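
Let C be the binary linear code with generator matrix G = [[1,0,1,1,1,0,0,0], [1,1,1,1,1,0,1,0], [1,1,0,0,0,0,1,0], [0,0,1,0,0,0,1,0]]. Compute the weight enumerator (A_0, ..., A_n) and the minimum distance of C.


Weight distribution: A_0 = 1, A_1 = 1, A_2 = 3, A_3 = 6, A_4 = 3, A_5 = 1, A_6 = 1. Minimum distance d = 1.

Enumerate all 2^4 = 16 messages m ∈ F_2^4.
For each, compute codeword c = mG in F_2^8, then tally its weight.
  m = 0000 → c = 00000000, weight = 0.
  m = 1000 → c = 10111000, weight = 4.
  m = 0100 → c = 11111010, weight = 6.
  m = 1100 → c = 01000010, weight = 2.
  m = 0010 → c = 11000010, weight = 3.
  m = 1010 → c = 01111010, weight = 5.
  m = 0110 → c = 00111000, weight = 3.
  m = 1110 → c = 10000000, weight = 1.
  m = 0001 → c = 00100010, weight = 2.
  m = 1001 → c = 10011010, weight = 4.
  m = 0101 → c = 11011000, weight = 4.
  m = 1101 → c = 01100000, weight = 2.
  m = 0011 → c = 11100000, weight = 3.
  m = 1011 → c = 01011000, weight = 3.
  m = 0111 → c = 00011010, weight = 3.
  m = 1111 → c = 10100010, weight = 3.
Tally weights:
  weight 0: 1 codewords.
  weight 1: 1 codewords.
  weight 2: 3 codewords.
  weight 3: 6 codewords.
  weight 4: 3 codewords.
  weight 5: 1 codewords.
  weight 6: 1 codewords.
Minimum distance d = smallest w > 0 with A_w > 0 = 1.
Sanity: Σ A_w = 16 = 2^4 = 16 ✓.


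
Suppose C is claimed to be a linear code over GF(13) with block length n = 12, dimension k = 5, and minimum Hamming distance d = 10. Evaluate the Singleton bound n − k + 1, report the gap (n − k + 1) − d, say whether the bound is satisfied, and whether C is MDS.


Singleton RHS = n − k + 1 = 8, slack = -2, bound violated (no such code; not MDS).

Singleton bound: d ≤ n − k + 1.
Here n = 12, k = 5, so n − k + 1 = 8.
Given d = 10, check d ≤ 8: NO.
Slack = (n − k + 1) − d = -2.
The slack is negative: d = 10 exceeds n − k + 1 = 8 by 2, so the Singleton bound is violated and no linear [12, 5, 10]_13 code can exist. In particular it is not MDS (MDS requires d = n − k + 1 exactly).
Description: the claimed parameters are [12, 5, 10]_13; such a code would be impossible (violates the Singleton bound).


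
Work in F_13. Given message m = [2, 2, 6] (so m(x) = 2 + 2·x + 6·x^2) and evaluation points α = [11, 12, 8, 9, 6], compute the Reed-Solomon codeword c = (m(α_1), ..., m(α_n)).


c = [9, 6, 12, 12, 9]

Message polynomial: m(x) = 2 + 2·x + 6·x^2 (mod 13).
For each evaluation point α_i, compute m(α_i) mod 13:
  α_1 = 11: Horner steps 6 → 3 → 9, so m(11) = 9.
  α_2 = 12: Horner steps 6 → 9 → 6, so m(12) = 6.
  α_3 = 8: Horner steps 6 → 11 → 12, so m(8) = 12.
  α_4 = 9: Horner steps 6 → 4 → 12, so m(9) = 12.
  α_5 = 6: Horner steps 6 → 12 → 9, so m(6) = 9.
Codeword c = [9, 6, 12, 12, 9] ∈ F_13^5.


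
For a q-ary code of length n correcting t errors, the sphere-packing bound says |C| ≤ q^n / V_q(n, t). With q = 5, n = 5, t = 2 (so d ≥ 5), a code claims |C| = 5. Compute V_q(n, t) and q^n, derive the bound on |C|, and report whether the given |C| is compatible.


V_q(n, t) = 181, q^n = 3125, Hamming bound = 17, |C| = 5 ≤ bound (satisfied).

Step 1: Compute V_q(n, t) = Σ_{j=0}^2 C(n, j) (q−1)^j.
  j = 0: C(5,0)·(4)^0 = 1·1 = 1.
  j = 1: C(5,1)·(4)^1 = 5·4 = 20.
  j = 2: C(5,2)·(4)^2 = 10·16 = 160.
  V_q(n, t) = 1 + 20 + 160 = 181.
Step 2: q^n = 5^5 = 3125.
Step 3: Hamming bound ⌊q^n / V_q(n,t)⌋ = ⌊3125/181⌋ = 17.
Step 4: Compare |C| = 5 to 17: satisfied.
The claimed |C| lies below the Hamming bound.


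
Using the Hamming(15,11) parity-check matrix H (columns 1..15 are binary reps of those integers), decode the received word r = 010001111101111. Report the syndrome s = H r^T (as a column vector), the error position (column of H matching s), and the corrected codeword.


s = (1, 0, 0, 0)^T, error position = 8, corrected codeword c = 010001101101111

Compute s = H r^T mod 2 one row at a time:
  s_1 = 1 + 1 + 1 + 0 + 1 + 1 + 1 + 1 = 7 ≡ 1 (mod 2).
  s_2 = 0 + 0 + 1 + 1 + 1 + 1 + 1 + 1 = 6 ≡ 0 (mod 2).
  s_3 = 1 + 0 + 1 + 1 + 1 + 0 + 1 + 1 = 6 ≡ 0 (mod 2).
  s_4 = 0 + 0 + 0 + 1 + 1 + 0 + 1 + 1 = 4 ≡ 0 (mod 2).
s = (1, 0, 0, 0)^T — this equals column 8 of H (binary 1000), so error is at position 8.
Correct: flip bit 8 of r = 010001111101111 to get c = 010001101101111.


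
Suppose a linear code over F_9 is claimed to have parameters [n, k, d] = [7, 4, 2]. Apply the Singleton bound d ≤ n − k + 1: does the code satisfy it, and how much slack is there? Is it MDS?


Singleton RHS = n − k + 1 = 4, slack = 2, bound satisfied, not MDS.

Singleton bound: d ≤ n − k + 1.
Here n = 7, k = 4, so n − k + 1 = 4.
Given d = 2, check d ≤ 4: YES.
Slack = (n − k + 1) − d = 2.
The code is NOT MDS (slack = 2 > 0).
Description: the claimed parameters are [7, 4, 2]_9; such a code would be non-MDS.


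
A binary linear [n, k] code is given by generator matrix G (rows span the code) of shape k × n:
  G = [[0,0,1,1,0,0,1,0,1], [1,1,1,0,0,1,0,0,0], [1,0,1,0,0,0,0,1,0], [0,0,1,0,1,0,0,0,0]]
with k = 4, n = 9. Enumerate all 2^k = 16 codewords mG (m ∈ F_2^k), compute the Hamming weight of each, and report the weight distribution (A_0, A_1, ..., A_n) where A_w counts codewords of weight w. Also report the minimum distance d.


Weight distribution: A_0 = 1, A_2 = 1, A_3 = 3, A_4 = 4, A_5 = 2, A_6 = 1, A_7 = 3, A_8 = 1. Minimum distance d = 2.

Enumerate all 2^4 = 16 messages m ∈ F_2^4.
For each, compute codeword c = mG in F_2^9, then tally its weight.
  m = 0000 → c = 000000000, weight = 0.
  m = 1000 → c = 001100101, weight = 4.
  m = 0100 → c = 111001000, weight = 4.
  m = 1100 → c = 110101101, weight = 6.
  m = 0010 → c = 101000010, weight = 3.
  m = 1010 → c = 100100111, weight = 5.
  m = 0110 → c = 010001010, weight = 3.
  m = 1110 → c = 011101111, weight = 7.
  m = 0001 → c = 001010000, weight = 2.
  m = 1001 → c = 000110101, weight = 4.
  m = 0101 → c = 110011000, weight = 4.
  m = 1101 → c = 111111101, weight = 8.
  m = 0011 → c = 100010010, weight = 3.
  m = 1011 → c = 101110111, weight = 7.
  m = 0111 → c = 011011010, weight = 5.
  m = 1111 → c = 010111111, weight = 7.
Tally weights:
  weight 0: 1 codewords.
  weight 2: 1 codewords.
  weight 3: 3 codewords.
  weight 4: 4 codewords.
  weight 5: 2 codewords.
  weight 6: 1 codewords.
  weight 7: 3 codewords.
  weight 8: 1 codewords.
Minimum distance d = smallest w > 0 with A_w > 0 = 2.
Sanity: Σ A_w = 16 = 2^4 = 16 ✓.


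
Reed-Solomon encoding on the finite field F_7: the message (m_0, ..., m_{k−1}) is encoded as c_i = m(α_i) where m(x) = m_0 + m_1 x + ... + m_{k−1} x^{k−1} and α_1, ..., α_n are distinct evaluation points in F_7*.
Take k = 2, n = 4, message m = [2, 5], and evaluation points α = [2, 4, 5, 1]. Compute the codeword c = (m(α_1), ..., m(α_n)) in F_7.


c = [5, 1, 6, 0]

Message polynomial: m(x) = 2 + 5·x (mod 7).
For each evaluation point α_i, compute m(α_i) mod 7:
  α_1 = 2: Horner steps 5 → 5, so m(2) = 5.
  α_2 = 4: Horner steps 5 → 1, so m(4) = 1.
  α_3 = 5: Horner steps 5 → 6, so m(5) = 6.
  α_4 = 1: Horner steps 5 → 0, so m(1) = 0.
Codeword c = [5, 1, 6, 0] ∈ F_7^4.


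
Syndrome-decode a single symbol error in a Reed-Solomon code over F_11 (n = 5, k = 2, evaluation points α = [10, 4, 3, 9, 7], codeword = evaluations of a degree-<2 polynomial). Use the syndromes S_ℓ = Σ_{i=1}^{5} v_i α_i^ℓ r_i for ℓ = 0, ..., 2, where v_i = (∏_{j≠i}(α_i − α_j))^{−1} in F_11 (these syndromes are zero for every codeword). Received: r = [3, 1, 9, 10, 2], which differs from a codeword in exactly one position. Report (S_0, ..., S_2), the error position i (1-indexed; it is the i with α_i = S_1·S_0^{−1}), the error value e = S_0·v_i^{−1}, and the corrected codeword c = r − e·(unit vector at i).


S = (4, 1, 3), error at position 3, error magnitude e = 1, c = [3, 1, 8, 10, 2].

Step 1: column multipliers v_i = (∏_{j≠i}(α_i − α_j))^{−1} mod 11.
  i = 1 (α = 10): (10−4)(10−3)(10−9)(10−7) = 6·7·1·3 = 126 ≡ 5, so v_1 = 5^{−1} = 9 (mod 11).
  i = 2 (α = 4): (4−10)(4−3)(4−9)(4−7) = (−6)·1·(−5)·(−3) = −90 ≡ 9, so v_2 = 9^{−1} = 5 (mod 11).
  i = 3 (α = 3): (3−10)(3−4)(3−9)(3−7) = (−7)·(−1)·(−6)·(−4) = 168 ≡ 3, so v_3 = 3^{−1} = 4 (mod 11).
  i = 4 (α = 9): (9−10)(9−4)(9−3)(9−7) = (−1)·5·6·2 = −60 ≡ 6, so v_4 = 6^{−1} = 2 (mod 11).
  i = 5 (α = 7): (7−10)(7−4)(7−3)(7−9) = (−3)·3·4·(−2) = 72 ≡ 6, so v_5 = 6^{−1} = 2 (mod 11).
  v = [9, 5, 4, 2, 2].
Step 2: syndromes of r = [3, 1, 9, 10, 2] (all sums mod 11).
  S_0 = Σ v_i r_i = 9·3 + 5·1 + 4·9 + 2·10 + 2·2 = 92 ≡ 4.
  S_1 = Σ v_i α_i r_i = 9·10·3 + 5·4·1 + 4·3·9 + 2·9·10 + 2·7·2 = 606 ≡ 1.
  α_i^2 mod 11 = [1, 5, 9, 4, 5].
  S_2 = Σ v_i α_i^2 r_i = 9·1·3 + 5·5·1 + 4·9·9 + 2·4·10 + 2·5·2 = 476 ≡ 3.
  S = (4, 1, 3) ≠ 0, so r is not a codeword (an error is present).
Step 3: locate the error. For a single error e at position i, S_ℓ = v_i·e·α_i^ℓ, so α_err = S_1/S_0.
  S_0^{−1} = 4^{−1} = 3 (mod 11), so α_err = 1·3 = 3 ≡ 3 = α_3. Error position i = 3.
  Consistency check: S_2/S_1 = 3·1 = 3 ≡ 3 = α_err ✓ (single-error assumption holds).
Step 4: error magnitude e = S_0/v_3 = S_0·∏_{j≠3}(α_3 − α_j) = 4·3 = 12 ≡ 1 (mod 11).
Step 5: correct position 3: c_3 = r_3 − e = 9 − 1 ≡ 8 (mod 11). Hence c = [3, 1, 8, 10, 2].
  Check: interpolating c through the α_i gives m(x) = 7 + 4·x (degree < 2) with m(α_i) = c_i for every i, so c is indeed a codeword.


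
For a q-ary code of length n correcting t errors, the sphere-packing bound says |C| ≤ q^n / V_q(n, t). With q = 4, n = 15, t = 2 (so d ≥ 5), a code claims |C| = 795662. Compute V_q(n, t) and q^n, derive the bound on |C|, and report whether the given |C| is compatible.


V_q(n, t) = 991, q^n = 1073741824, Hamming bound = 1083493, |C| = 795662 ≤ bound (satisfied).

Step 1: Compute V_q(n, t) = Σ_{j=0}^2 C(n, j) (q−1)^j.
  j = 0: C(15,0)·(3)^0 = 1·1 = 1.
  j = 1: C(15,1)·(3)^1 = 15·3 = 45.
  j = 2: C(15,2)·(3)^2 = 105·9 = 945.
  V_q(n, t) = 1 + 45 + 945 = 991.
Step 2: q^n = 4^15 = 1073741824.
Step 3: Hamming bound ⌊q^n / V_q(n,t)⌋ = ⌊1073741824/991⌋ = 1083493.
Step 4: Compare |C| = 795662 to 1083493: satisfied.
The claimed |C| lies below the Hamming bound.


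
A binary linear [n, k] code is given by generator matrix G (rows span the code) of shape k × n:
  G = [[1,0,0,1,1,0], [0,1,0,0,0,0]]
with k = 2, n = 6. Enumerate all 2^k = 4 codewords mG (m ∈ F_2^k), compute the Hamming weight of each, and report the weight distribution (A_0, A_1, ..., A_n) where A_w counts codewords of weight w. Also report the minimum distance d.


Weight distribution: A_0 = 1, A_1 = 1, A_3 = 1, A_4 = 1. Minimum distance d = 1.

Enumerate all 2^2 = 4 messages m ∈ F_2^2.
For each, compute codeword c = mG in F_2^6, then tally its weight.
  m = 00 → c = 000000, weight = 0.
  m = 10 → c = 100110, weight = 3.
  m = 01 → c = 010000, weight = 1.
  m = 11 → c = 110110, weight = 4.
Tally weights:
  weight 0: 1 codewords.
  weight 1: 1 codewords.
  weight 3: 1 codewords.
  weight 4: 1 codewords.
Minimum distance d = smallest w > 0 with A_w > 0 = 1.
Sanity: Σ A_w = 4 = 2^2 = 4 ✓.


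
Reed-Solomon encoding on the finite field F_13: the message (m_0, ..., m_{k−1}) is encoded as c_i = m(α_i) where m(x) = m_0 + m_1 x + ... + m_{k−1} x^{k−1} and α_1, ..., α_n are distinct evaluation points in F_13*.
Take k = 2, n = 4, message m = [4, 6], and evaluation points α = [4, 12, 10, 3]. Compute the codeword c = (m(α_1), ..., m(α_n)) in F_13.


c = [2, 11, 12, 9]

Message polynomial: m(x) = 4 + 6·x (mod 13).
For each evaluation point α_i, compute m(α_i) mod 13:
  α_1 = 4: Horner steps 6 → 2, so m(4) = 2.
  α_2 = 12: Horner steps 6 → 11, so m(12) = 11.
  α_3 = 10: Horner steps 6 → 12, so m(10) = 12.
  α_4 = 3: Horner steps 6 → 9, so m(3) = 9.
Codeword c = [2, 11, 12, 9] ∈ F_13^4.


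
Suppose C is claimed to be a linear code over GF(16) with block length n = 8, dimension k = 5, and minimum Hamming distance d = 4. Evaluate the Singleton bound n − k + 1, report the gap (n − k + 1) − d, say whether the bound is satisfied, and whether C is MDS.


Singleton RHS = n − k + 1 = 4, slack = 0, bound satisfied, MDS.

Singleton bound: d ≤ n − k + 1.
Here n = 8, k = 5, so n − k + 1 = 4.
Given d = 4, check d ≤ 4: YES.
Slack = (n − k + 1) − d = 0.
The code is MDS (slack = 0).
Description: the claimed parameters are [8, 5, 4]_16; such a code would be MDS (meets Singleton bound).


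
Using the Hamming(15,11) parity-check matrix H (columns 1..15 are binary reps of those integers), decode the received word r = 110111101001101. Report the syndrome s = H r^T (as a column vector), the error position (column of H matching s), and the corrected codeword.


s = (0, 1, 0, 0)^T, error position = 4, corrected codeword c = 110011101001101

Compute s = H r^T mod 2 one row at a time:
  s_1 = 0 + 1 + 0 + 0 + 1 + 1 + 0 + 1 = 4 ≡ 0 (mod 2).
  s_2 = 1 + 1 + 1 + 1 + 1 + 1 + 0 + 1 = 7 ≡ 1 (mod 2).
  s_3 = 1 + 0 + 1 + 1 + 0 + 0 + 0 + 1 = 4 ≡ 0 (mod 2).
  s_4 = 1 + 0 + 1 + 1 + 1 + 0 + 1 + 1 = 6 ≡ 0 (mod 2).
s = (0, 1, 0, 0)^T — this equals column 4 of H (binary 0100), so error is at position 4.
Correct: flip bit 4 of r = 110111101001101 to get c = 110011101001101.


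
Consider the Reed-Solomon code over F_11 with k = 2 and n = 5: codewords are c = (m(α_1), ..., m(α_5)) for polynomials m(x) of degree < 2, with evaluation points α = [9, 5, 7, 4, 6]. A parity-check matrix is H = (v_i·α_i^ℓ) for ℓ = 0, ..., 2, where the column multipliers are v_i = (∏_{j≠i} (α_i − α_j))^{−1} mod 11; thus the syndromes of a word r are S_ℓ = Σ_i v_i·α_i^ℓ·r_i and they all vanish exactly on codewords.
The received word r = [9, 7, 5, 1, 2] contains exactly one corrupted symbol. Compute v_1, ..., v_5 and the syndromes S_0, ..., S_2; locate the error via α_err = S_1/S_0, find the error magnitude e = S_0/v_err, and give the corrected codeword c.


S = (3, 10, 4), error at position 3, error magnitude e = 8, c = [9, 7, 8, 1, 2].

Step 1: column multipliers v_i = (∏_{j≠i}(α_i − α_j))^{−1} mod 11.
  i = 1 (α = 9): (9−5)(9−7)(9−4)(9−6) = 4·2·5·3 = 120 ≡ 10, so v_1 = 10^{−1} = 10 (mod 11).
  i = 2 (α = 5): (5−9)(5−7)(5−4)(5−6) = (−4)·(−2)·1·(−1) = −8 ≡ 3, so v_2 = 3^{−1} = 4 (mod 11).
  i = 3 (α = 7): (7−9)(7−5)(7−4)(7−6) = (−2)·2·3·1 = −12 ≡ 10, so v_3 = 10^{−1} = 10 (mod 11).
  i = 4 (α = 4): (4−9)(4−5)(4−7)(4−6) = (−5)·(−1)·(−3)·(−2) = 30 ≡ 8, so v_4 = 8^{−1} = 7 (mod 11).
  i = 5 (α = 6): (6−9)(6−5)(6−7)(6−4) = (−3)·1·(−1)·2 = 6 ≡ 6, so v_5 = 6^{−1} = 2 (mod 11).
  v = [10, 4, 10, 7, 2].
Step 2: syndromes of r = [9, 7, 5, 1, 2] (all sums mod 11).
  S_0 = Σ v_i r_i = 10·9 + 4·7 + 10·5 + 7·1 + 2·2 = 179 ≡ 3.
  S_1 = Σ v_i α_i r_i = 10·9·9 + 4·5·7 + 10·7·5 + 7·4·1 + 2·6·2 = 1352 ≡ 10.
  α_i^2 mod 11 = [4, 3, 5, 5, 3].
  S_2 = Σ v_i α_i^2 r_i = 10·4·9 + 4·3·7 + 10·5·5 + 7·5·1 + 2·3·2 = 741 ≡ 4.
  S = (3, 10, 4) ≠ 0, so r is not a codeword (an error is present).
Step 3: locate the error. For a single error e at position i, S_ℓ = v_i·e·α_i^ℓ, so α_err = S_1/S_0.
  S_0^{−1} = 3^{−1} = 4 (mod 11), so α_err = 10·4 = 40 ≡ 7 = α_3. Error position i = 3.
  Consistency check: S_2/S_1 = 4·10 = 40 ≡ 7 = α_err ✓ (single-error assumption holds).
Step 4: error magnitude e = S_0/v_3 = S_0·∏_{j≠3}(α_3 − α_j) = 3·10 = 30 ≡ 8 (mod 11).
Step 5: correct position 3: c_3 = r_3 − e = 5 − 8 ≡ 8 (mod 11). Hence c = [9, 7, 8, 1, 2].
  Check: interpolating c through the α_i gives m(x) = 10 + 6·x (degree < 2) with m(α_i) = c_i for every i, so c is indeed a codeword.


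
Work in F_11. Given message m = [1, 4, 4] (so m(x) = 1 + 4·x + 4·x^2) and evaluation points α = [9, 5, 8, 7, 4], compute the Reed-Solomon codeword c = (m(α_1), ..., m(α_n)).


c = [9, 0, 3, 5, 4]

Message polynomial: m(x) = 1 + 4·x + 4·x^2 (mod 11).
For each evaluation point α_i, compute m(α_i) mod 11:
  α_1 = 9: Horner steps 4 → 7 → 9, so m(9) = 9.
  α_2 = 5: Horner steps 4 → 2 → 0, so m(5) = 0.
  α_3 = 8: Horner steps 4 → 3 → 3, so m(8) = 3.
  α_4 = 7: Horner steps 4 → 10 → 5, so m(7) = 5.
  α_5 = 4: Horner steps 4 → 9 → 4, so m(4) = 4.
Codeword c = [9, 0, 3, 5, 4] ∈ F_11^5.


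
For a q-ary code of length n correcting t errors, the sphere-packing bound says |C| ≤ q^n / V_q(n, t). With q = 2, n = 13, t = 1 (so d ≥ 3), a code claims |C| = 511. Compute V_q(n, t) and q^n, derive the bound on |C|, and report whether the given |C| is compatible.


V_q(n, t) = 14, q^n = 8192, Hamming bound = 585, |C| = 511 ≤ bound (satisfied).

Step 1: Compute V_q(n, t) = Σ_{j=0}^1 C(n, j) (q−1)^j.
  j = 0: C(13,0)·(1)^0 = 1·1 = 1.
  j = 1: C(13,1)·(1)^1 = 13·1 = 13.
  V_q(n, t) = 1 + 13 = 14.
Step 2: q^n = 2^13 = 8192.
Step 3: Hamming bound ⌊q^n / V_q(n,t)⌋ = ⌊8192/14⌋ = 585.
Step 4: Compare |C| = 511 to 585: satisfied.
The claimed |C| lies below the Hamming bound.


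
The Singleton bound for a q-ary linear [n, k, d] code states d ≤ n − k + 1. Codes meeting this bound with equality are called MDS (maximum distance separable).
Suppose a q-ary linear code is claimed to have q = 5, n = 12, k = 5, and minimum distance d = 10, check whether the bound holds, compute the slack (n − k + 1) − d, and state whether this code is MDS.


Singleton RHS = n − k + 1 = 8, slack = -2, bound violated (no such code; not MDS).

Singleton bound: d ≤ n − k + 1.
Here n = 12, k = 5, so n − k + 1 = 8.
Given d = 10, check d ≤ 8: NO.
Slack = (n − k + 1) − d = -2.
The slack is negative: d = 10 exceeds n − k + 1 = 8 by 2, so the Singleton bound is violated and no linear [12, 5, 10]_5 code can exist. In particular it is not MDS (MDS requires d = n − k + 1 exactly).
Description: the claimed parameters are [12, 5, 10]_5; such a code would be impossible (violates the Singleton bound).


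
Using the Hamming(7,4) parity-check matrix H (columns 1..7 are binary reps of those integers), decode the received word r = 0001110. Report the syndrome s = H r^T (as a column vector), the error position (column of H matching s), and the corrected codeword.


s = (1, 1, 1)^T, error position = 7, corrected codeword c = 0001111

Compute s = H r^T mod 2 one row at a time:
  s_1 = 1 + 1 + 1 + 0 = 3 ≡ 1 (mod 2).
  s_2 = 0 + 0 + 1 + 0 = 1 ≡ 1 (mod 2).
  s_3 = 0 + 0 + 1 + 0 = 1 ≡ 1 (mod 2).
s = (1, 1, 1)^T — this equals column 7 of H (binary 111), so error is at position 7.
Correct: flip bit 7 of r = 0001110 to get c = 0001111.


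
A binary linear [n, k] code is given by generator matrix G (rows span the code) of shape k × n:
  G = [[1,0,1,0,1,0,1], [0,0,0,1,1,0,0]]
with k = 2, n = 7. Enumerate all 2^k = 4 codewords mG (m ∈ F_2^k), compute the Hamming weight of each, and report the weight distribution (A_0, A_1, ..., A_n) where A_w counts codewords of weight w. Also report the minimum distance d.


Weight distribution: A_0 = 1, A_2 = 1, A_4 = 2. Minimum distance d = 2.

Enumerate all 2^2 = 4 messages m ∈ F_2^2.
For each, compute codeword c = mG in F_2^7, then tally its weight.
  m = 00 → c = 0000000, weight = 0.
  m = 10 → c = 1010101, weight = 4.
  m = 01 → c = 0001100, weight = 2.
  m = 11 → c = 1011001, weight = 4.
Tally weights:
  weight 0: 1 codewords.
  weight 2: 1 codewords.
  weight 4: 2 codewords.
Minimum distance d = smallest w > 0 with A_w > 0 = 2.
Sanity: Σ A_w = 4 = 2^2 = 4 ✓.


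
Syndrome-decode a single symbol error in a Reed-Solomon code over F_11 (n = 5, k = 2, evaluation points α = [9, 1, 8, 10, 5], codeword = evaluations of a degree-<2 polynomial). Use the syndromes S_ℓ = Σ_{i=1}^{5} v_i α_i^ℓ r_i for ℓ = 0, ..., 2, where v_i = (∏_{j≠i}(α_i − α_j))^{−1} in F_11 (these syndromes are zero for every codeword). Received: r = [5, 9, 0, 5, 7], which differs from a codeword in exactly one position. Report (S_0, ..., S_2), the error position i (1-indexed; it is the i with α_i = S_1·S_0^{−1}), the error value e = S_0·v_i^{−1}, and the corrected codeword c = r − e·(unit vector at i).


S = (3, 8, 3), error at position 4, error magnitude e = 6, c = [5, 9, 0, 10, 7].

Step 1: column multipliers v_i = (∏_{j≠i}(α_i − α_j))^{−1} mod 11.
  i = 1 (α = 9): (9−1)(9−8)(9−10)(9−5) = 8·1·(−1)·4 = −32 ≡ 1, so v_1 = 1^{−1} = 1 (mod 11).
  i = 2 (α = 1): (1−9)(1−8)(1−10)(1−5) = (−8)·(−7)·(−9)·(−4) = 2016 ≡ 3, so v_2 = 3^{−1} = 4 (mod 11).
  i = 3 (α = 8): (8−9)(8−1)(8−10)(8−5) = (−1)·7·(−2)·3 = 42 ≡ 9, so v_3 = 9^{−1} = 5 (mod 11).
  i = 4 (α = 10): (10−9)(10−1)(10−8)(10−5) = 1·9·2·5 = 90 ≡ 2, so v_4 = 2^{−1} = 6 (mod 11).
  i = 5 (α = 5): (5−9)(5−1)(5−8)(5−10) = (−4)·4·(−3)·(−5) = −240 ≡ 2, so v_5 = 2^{−1} = 6 (mod 11).
  v = [1, 4, 5, 6, 6].
Step 2: syndromes of r = [5, 9, 0, 5, 7] (all sums mod 11).
  S_0 = Σ v_i r_i = 1·5 + 4·9 + 5·0 + 6·5 + 6·7 = 113 ≡ 3.
  S_1 = Σ v_i α_i r_i = 1·9·5 + 4·1·9 + 5·8·0 + 6·10·5 + 6·5·7 = 591 ≡ 8.
  α_i^2 mod 11 = [4, 1, 9, 1, 3].
  S_2 = Σ v_i α_i^2 r_i = 1·4·5 + 4·1·9 + 5·9·0 + 6·1·5 + 6·3·7 = 212 ≡ 3.
  S = (3, 8, 3) ≠ 0, so r is not a codeword (an error is present).
Step 3: locate the error. For a single error e at position i, S_ℓ = v_i·e·α_i^ℓ, so α_err = S_1/S_0.
  S_0^{−1} = 3^{−1} = 4 (mod 11), so α_err = 8·4 = 32 ≡ 10 = α_4. Error position i = 4.
  Consistency check: S_2/S_1 = 3·7 = 21 ≡ 10 = α_err ✓ (single-error assumption holds).
Step 4: error magnitude e = S_0/v_4 = S_0·∏_{j≠4}(α_4 − α_j) = 3·2 = 6 ≡ 6 (mod 11).
Step 5: correct position 4: c_4 = r_4 − e = 5 − 6 ≡ 10 (mod 11). Hence c = [5, 9, 0, 10, 7].
  Check: interpolating c through the α_i gives m(x) = 4 + 5·x (degree < 2) with m(α_i) = c_i for every i, so c is indeed a codeword.


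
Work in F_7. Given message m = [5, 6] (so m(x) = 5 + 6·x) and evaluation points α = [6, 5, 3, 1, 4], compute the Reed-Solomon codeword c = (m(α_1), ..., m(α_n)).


c = [6, 0, 2, 4, 1]

Message polynomial: m(x) = 5 + 6·x (mod 7).
For each evaluation point α_i, compute m(α_i) mod 7:
  α_1 = 6: Horner steps 6 → 6, so m(6) = 6.
  α_2 = 5: Horner steps 6 → 0, so m(5) = 0.
  α_3 = 3: Horner steps 6 → 2, so m(3) = 2.
  α_4 = 1: Horner steps 6 → 4, so m(1) = 4.
  α_5 = 4: Horner steps 6 → 1, so m(4) = 1.
Codeword c = [6, 0, 2, 4, 1] ∈ F_7^5.


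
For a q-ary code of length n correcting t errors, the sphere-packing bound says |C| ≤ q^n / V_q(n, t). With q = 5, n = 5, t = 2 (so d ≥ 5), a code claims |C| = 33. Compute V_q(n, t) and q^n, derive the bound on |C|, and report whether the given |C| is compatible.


V_q(n, t) = 181, q^n = 3125, Hamming bound = 17, |C| = 33 > bound (violated).

Step 1: Compute V_q(n, t) = Σ_{j=0}^2 C(n, j) (q−1)^j.
  j = 0: C(5,0)·(4)^0 = 1·1 = 1.
  j = 1: C(5,1)·(4)^1 = 5·4 = 20.
  j = 2: C(5,2)·(4)^2 = 10·16 = 160.
  V_q(n, t) = 1 + 20 + 160 = 181.
Step 2: q^n = 5^5 = 3125.
Step 3: Hamming bound ⌊q^n / V_q(n,t)⌋ = ⌊3125/181⌋ = 17.
Step 4: Compare |C| = 33 to 17: violated.
The claimed |C| lies above the Hamming bound, so no 5-ary code of length 5 with d ≥ 5 can have 33 codewords.


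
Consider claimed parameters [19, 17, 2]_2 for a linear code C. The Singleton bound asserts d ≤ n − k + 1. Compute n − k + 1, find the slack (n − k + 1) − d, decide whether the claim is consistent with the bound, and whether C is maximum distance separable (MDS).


Singleton RHS = n − k + 1 = 3, slack = 1, bound satisfied, not MDS.

Singleton bound: d ≤ n − k + 1.
Here n = 19, k = 17, so n − k + 1 = 3.
Given d = 2, check d ≤ 3: YES.
Slack = (n − k + 1) − d = 1.
The code is NOT MDS (slack = 1 > 0).
Description: the claimed parameters are [19, 17, 2]_2; such a code would be non-MDS.


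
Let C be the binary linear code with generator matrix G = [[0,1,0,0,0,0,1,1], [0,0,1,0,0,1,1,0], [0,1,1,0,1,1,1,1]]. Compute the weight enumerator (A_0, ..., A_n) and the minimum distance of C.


Weight distribution: A_0 = 1, A_2 = 1, A_3 = 4, A_4 = 1, A_6 = 1. Minimum distance d = 2.

Enumerate all 2^3 = 8 messages m ∈ F_2^3.
For each, compute codeword c = mG in F_2^8, then tally its weight.
  m = 000 → c = 00000000, weight = 0.
  m = 100 → c = 01000011, weight = 3.
  m = 010 → c = 00100110, weight = 3.
  m = 110 → c = 01100101, weight = 4.
  m = 001 → c = 01101111, weight = 6.
  m = 101 → c = 00101100, weight = 3.
  m = 011 → c = 01001001, weight = 3.
  m = 111 → c = 00001010, weight = 2.
Tally weights:
  weight 0: 1 codewords.
  weight 2: 1 codewords.
  weight 3: 4 codewords.
  weight 4: 1 codewords.
  weight 6: 1 codewords.
Minimum distance d = smallest w > 0 with A_w > 0 = 2.
Sanity: Σ A_w = 8 = 2^3 = 8 ✓.


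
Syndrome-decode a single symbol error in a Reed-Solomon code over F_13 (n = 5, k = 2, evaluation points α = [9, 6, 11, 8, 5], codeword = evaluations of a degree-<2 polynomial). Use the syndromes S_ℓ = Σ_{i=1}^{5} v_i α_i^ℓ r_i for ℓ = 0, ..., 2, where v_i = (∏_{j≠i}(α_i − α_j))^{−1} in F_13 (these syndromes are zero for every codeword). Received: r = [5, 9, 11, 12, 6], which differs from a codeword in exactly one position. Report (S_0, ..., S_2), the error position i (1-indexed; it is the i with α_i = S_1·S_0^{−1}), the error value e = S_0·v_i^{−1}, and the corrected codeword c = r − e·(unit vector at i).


S = (2, 3, 11), error at position 4, error magnitude e = 10, c = [5, 9, 11, 2, 6].

Step 1: column multipliers v_i = (∏_{j≠i}(α_i − α_j))^{−1} mod 13.
  i = 1 (α = 9): (9−6)(9−11)(9−8)(9−5) = 3·(−2)·1·4 = −24 ≡ 2, so v_1 = 2^{−1} = 7 (mod 13).
  i = 2 (α = 6): (6−9)(6−11)(6−8)(6−5) = (−3)·(−5)·(−2)·1 = −30 ≡ 9, so v_2 = 9^{−1} = 3 (mod 13).
  i = 3 (α = 11): (11−9)(11−6)(11−8)(11−5) = 2·5·3·6 = 180 ≡ 11, so v_3 = 11^{−1} = 6 (mod 13).
  i = 4 (α = 8): (8−9)(8−6)(8−11)(8−5) = (−1)·2·(−3)·3 = 18 ≡ 5, so v_4 = 5^{−1} = 8 (mod 13).
  i = 5 (α = 5): (5−9)(5−6)(5−11)(5−8) = (−4)·(−1)·(−6)·(−3) = 72 ≡ 7, so v_5 = 7^{−1} = 2 (mod 13).
  v = [7, 3, 6, 8, 2].
Step 2: syndromes of r = [5, 9, 11, 12, 6] (all sums mod 13).
  S_0 = Σ v_i r_i = 7·5 + 3·9 + 6·11 + 8·12 + 2·6 = 236 ≡ 2.
  S_1 = Σ v_i α_i r_i = 7·9·5 + 3·6·9 + 6·11·11 + 8·8·12 + 2·5·6 = 2031 ≡ 3.
  α_i^2 mod 13 = [3, 10, 4, 12, 12].
  S_2 = Σ v_i α_i^2 r_i = 7·3·5 + 3·10·9 + 6·4·11 + 8·12·12 + 2·12·6 = 1935 ≡ 11.
  S = (2, 3, 11) ≠ 0, so r is not a codeword (an error is present).
Step 3: locate the error. For a single error e at position i, S_ℓ = v_i·e·α_i^ℓ, so α_err = S_1/S_0.
  S_0^{−1} = 2^{−1} = 7 (mod 13), so α_err = 3·7 = 21 ≡ 8 = α_4. Error position i = 4.
  Consistency check: S_2/S_1 = 11·9 = 99 ≡ 8 = α_err ✓ (single-error assumption holds).
Step 4: error magnitude e = S_0/v_4 = S_0·∏_{j≠4}(α_4 − α_j) = 2·5 = 10 ≡ 10 (mod 13).
Step 5: correct position 4: c_4 = r_4 − e = 12 − 10 ≡ 2 (mod 13). Hence c = [5, 9, 11, 2, 6].
  Check: interpolating c through the α_i gives m(x) = 4 + 3·x (degree < 2) with m(α_i) = c_i for every i, so c is indeed a codeword.


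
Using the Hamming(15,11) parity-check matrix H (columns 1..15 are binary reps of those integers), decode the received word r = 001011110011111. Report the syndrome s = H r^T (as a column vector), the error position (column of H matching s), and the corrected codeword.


s = (0, 1, 0, 0)^T, error position = 4, corrected codeword c = 001111110011111

Compute s = H r^T mod 2 one row at a time:
  s_1 = 1 + 0 + 0 + 1 + 1 + 1 + 1 + 1 = 6 ≡ 0 (mod 2).
  s_2 = 0 + 1 + 1 + 1 + 1 + 1 + 1 + 1 = 7 ≡ 1 (mod 2).
  s_3 = 0 + 1 + 1 + 1 + 0 + 1 + 1 + 1 = 6 ≡ 0 (mod 2).
  s_4 = 0 + 1 + 1 + 1 + 0 + 1 + 1 + 1 = 6 ≡ 0 (mod 2).
s = (0, 1, 0, 0)^T — this equals column 4 of H (binary 0100), so error is at position 4.
Correct: flip bit 4 of r = 001011110011111 to get c = 001111110011111.


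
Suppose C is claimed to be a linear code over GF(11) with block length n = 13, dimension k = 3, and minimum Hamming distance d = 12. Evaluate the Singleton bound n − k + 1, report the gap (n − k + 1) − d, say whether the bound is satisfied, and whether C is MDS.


Singleton RHS = n − k + 1 = 11, slack = -1, bound violated (no such code; not MDS).

Singleton bound: d ≤ n − k + 1.
Here n = 13, k = 3, so n − k + 1 = 11.
Given d = 12, check d ≤ 11: NO.
Slack = (n − k + 1) − d = -1.
The slack is negative: d = 12 exceeds n − k + 1 = 11 by 1, so the Singleton bound is violated and no linear [13, 3, 12]_11 code can exist. In particular it is not MDS (MDS requires d = n − k + 1 exactly).
Description: the claimed parameters are [13, 3, 12]_11; such a code would be impossible (violates the Singleton bound).


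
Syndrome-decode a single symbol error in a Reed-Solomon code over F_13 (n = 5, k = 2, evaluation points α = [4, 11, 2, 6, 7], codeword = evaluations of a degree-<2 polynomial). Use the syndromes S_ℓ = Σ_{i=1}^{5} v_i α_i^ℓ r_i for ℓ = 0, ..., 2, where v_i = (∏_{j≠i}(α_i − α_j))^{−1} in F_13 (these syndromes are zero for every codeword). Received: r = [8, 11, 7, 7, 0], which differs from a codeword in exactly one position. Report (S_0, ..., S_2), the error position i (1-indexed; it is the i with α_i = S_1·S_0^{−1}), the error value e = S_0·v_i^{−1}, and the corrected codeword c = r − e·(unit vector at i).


S = (7, 1, 2), error at position 3, error magnitude e = 11, c = [8, 11, 9, 7, 0].

Step 1: column multipliers v_i = (∏_{j≠i}(α_i − α_j))^{−1} mod 13.
  i = 1 (α = 4): (4−11)(4−2)(4−6)(4−7) = (−7)·2·(−2)·(−3) = −84 ≡ 7, so v_1 = 7^{−1} = 2 (mod 13).
  i = 2 (α = 11): (11−4)(11−2)(11−6)(11−7) = 7·9·5·4 = 1260 ≡ 12, so v_2 = 12^{−1} = 12 (mod 13).
  i = 3 (α = 2): (2−4)(2−11)(2−6)(2−7) = (−2)·(−9)·(−4)·(−5) = 360 ≡ 9, so v_3 = 9^{−1} = 3 (mod 13).
  i = 4 (α = 6): (6−4)(6−11)(6−2)(6−7) = 2·(−5)·4·(−1) = 40 ≡ 1, so v_4 = 1^{−1} = 1 (mod 13).
  i = 5 (α = 7): (7−4)(7−11)(7−2)(7−6) = 3·(−4)·5·1 = −60 ≡ 5, so v_5 = 5^{−1} = 8 (mod 13).
  v = [2, 12, 3, 1, 8].
Step 2: syndromes of r = [8, 11, 7, 7, 0] (all sums mod 13).
  S_0 = Σ v_i r_i = 2·8 + 12·11 + 3·7 + 1·7 + 8·0 = 176 ≡ 7.
  S_1 = Σ v_i α_i r_i = 2·4·8 + 12·11·11 + 3·2·7 + 1·6·7 + 8·7·0 = 1600 ≡ 1.
  α_i^2 mod 13 = [3, 4, 4, 10, 10].
  S_2 = Σ v_i α_i^2 r_i = 2·3·8 + 12·4·11 + 3·4·7 + 1·10·7 + 8·10·0 = 730 ≡ 2.
  S = (7, 1, 2) ≠ 0, so r is not a codeword (an error is present).
Step 3: locate the error. For a single error e at position i, S_ℓ = v_i·e·α_i^ℓ, so α_err = S_1/S_0.
  S_0^{−1} = 7^{−1} = 2 (mod 13), so α_err = 1·2 = 2 ≡ 2 = α_3. Error position i = 3.
  Consistency check: S_2/S_1 = 2·1 = 2 ≡ 2 = α_err ✓ (single-error assumption holds).
Step 4: error magnitude e = S_0/v_3 = S_0·∏_{j≠3}(α_3 − α_j) = 7·9 = 63 ≡ 11 (mod 13).
Step 5: correct position 3: c_3 = r_3 − e = 7 − 11 ≡ 9 (mod 13). Hence c = [8, 11, 9, 7, 0].
  Check: interpolating c through the α_i gives m(x) = 10 + 6·x (degree < 2) with m(α_i) = c_i for every i, so c is indeed a codeword.


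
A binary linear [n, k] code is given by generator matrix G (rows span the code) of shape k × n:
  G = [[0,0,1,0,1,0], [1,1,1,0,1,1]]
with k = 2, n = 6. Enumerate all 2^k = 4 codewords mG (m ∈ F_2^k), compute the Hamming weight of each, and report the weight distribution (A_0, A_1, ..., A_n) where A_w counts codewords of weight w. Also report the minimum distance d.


Weight distribution: A_0 = 1, A_2 = 1, A_3 = 1, A_5 = 1. Minimum distance d = 2.

Enumerate all 2^2 = 4 messages m ∈ F_2^2.
For each, compute codeword c = mG in F_2^6, then tally its weight.
  m = 00 → c = 000000, weight = 0.
  m = 10 → c = 001010, weight = 2.
  m = 01 → c = 111011, weight = 5.
  m = 11 → c = 110001, weight = 3.
Tally weights:
  weight 0: 1 codewords.
  weight 2: 1 codewords.
  weight 3: 1 codewords.
  weight 5: 1 codewords.
Minimum distance d = smallest w > 0 with A_w > 0 = 2.
Sanity: Σ A_w = 4 = 2^2 = 4 ✓.


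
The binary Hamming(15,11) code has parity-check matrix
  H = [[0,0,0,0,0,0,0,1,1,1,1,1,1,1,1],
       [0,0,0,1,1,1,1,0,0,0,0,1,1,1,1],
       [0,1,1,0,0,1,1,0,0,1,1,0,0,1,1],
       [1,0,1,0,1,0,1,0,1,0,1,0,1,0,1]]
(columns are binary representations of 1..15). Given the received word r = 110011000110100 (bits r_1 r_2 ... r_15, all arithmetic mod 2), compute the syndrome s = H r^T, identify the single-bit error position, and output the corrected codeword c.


s = (1, 1, 0, 0)^T, error position = 12, corrected codeword c = 110011000111100

Compute s = H r^T mod 2 one row at a time:
  s_1 = 0 + 0 + 1 + 1 + 0 + 1 + 0 + 0 = 3 ≡ 1 (mod 2).
  s_2 = 0 + 1 + 1 + 0 + 0 + 1 + 0 + 0 = 3 ≡ 1 (mod 2).
  s_3 = 1 + 0 + 1 + 0 + 1 + 1 + 0 + 0 = 4 ≡ 0 (mod 2).
  s_4 = 1 + 0 + 1 + 0 + 0 + 1 + 1 + 0 = 4 ≡ 0 (mod 2).
s = (1, 1, 0, 0)^T — this equals column 12 of H (binary 1100), so error is at position 12.
Correct: flip bit 12 of r = 110011000110100 to get c = 110011000111100.


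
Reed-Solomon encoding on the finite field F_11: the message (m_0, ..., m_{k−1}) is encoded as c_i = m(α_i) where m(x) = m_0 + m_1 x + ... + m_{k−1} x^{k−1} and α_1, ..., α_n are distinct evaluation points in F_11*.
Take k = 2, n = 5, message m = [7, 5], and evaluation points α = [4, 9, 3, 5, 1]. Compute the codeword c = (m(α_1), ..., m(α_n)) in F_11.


c = [5, 8, 0, 10, 1]

Message polynomial: m(x) = 7 + 5·x (mod 11).
For each evaluation point α_i, compute m(α_i) mod 11:
  α_1 = 4: Horner steps 5 → 5, so m(4) = 5.
  α_2 = 9: Horner steps 5 → 8, so m(9) = 8.
  α_3 = 3: Horner steps 5 → 0, so m(3) = 0.
  α_4 = 5: Horner steps 5 → 10, so m(5) = 10.
  α_5 = 1: Horner steps 5 → 1, so m(1) = 1.
Codeword c = [5, 8, 0, 10, 1] ∈ F_11^5.


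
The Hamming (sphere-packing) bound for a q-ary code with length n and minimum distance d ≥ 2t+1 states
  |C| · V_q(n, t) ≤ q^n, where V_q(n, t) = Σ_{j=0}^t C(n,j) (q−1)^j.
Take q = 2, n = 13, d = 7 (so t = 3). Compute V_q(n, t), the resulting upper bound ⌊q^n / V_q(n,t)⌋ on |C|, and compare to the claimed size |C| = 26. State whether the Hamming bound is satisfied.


V_q(n, t) = 378, q^n = 8192, Hamming bound = 21, |C| = 26 > bound (violated).

Step 1: Compute V_q(n, t) = Σ_{j=0}^3 C(n, j) (q−1)^j.
  j = 0: C(13,0)·(1)^0 = 1·1 = 1.
  j = 1: C(13,1)·(1)^1 = 13·1 = 13.
  j = 2: C(13,2)·(1)^2 = 78·1 = 78.
  j = 3: C(13,3)·(1)^3 = 286·1 = 286.
  V_q(n, t) = 1 + 13 + 78 + 286 = 378.
Step 2: q^n = 2^13 = 8192.
Step 3: Hamming bound ⌊q^n / V_q(n,t)⌋ = ⌊8192/378⌋ = 21.
Step 4: Compare |C| = 26 to 21: violated.
The claimed |C| lies above the Hamming bound, so no 2-ary code of length 13 with d ≥ 7 can have 26 codewords.


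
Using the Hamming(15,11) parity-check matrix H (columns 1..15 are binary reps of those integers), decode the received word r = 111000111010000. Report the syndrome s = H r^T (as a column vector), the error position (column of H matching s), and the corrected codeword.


s = (1, 1, 0, 1)^T, error position = 13, corrected codeword c = 111000111010100

Compute s = H r^T mod 2 one row at a time:
  s_1 = 1 + 1 + 0 + 1 + 0 + 0 + 0 + 0 = 3 ≡ 1 (mod 2).
  s_2 = 0 + 0 + 0 + 1 + 0 + 0 + 0 + 0 = 1 ≡ 1 (mod 2).
  s_3 = 1 + 1 + 0 + 1 + 0 + 1 + 0 + 0 = 4 ≡ 0 (mod 2).
  s_4 = 1 + 1 + 0 + 1 + 1 + 1 + 0 + 0 = 5 ≡ 1 (mod 2).
s = (1, 1, 0, 1)^T — this equals column 13 of H (binary 1101), so error is at position 13.
Correct: flip bit 13 of r = 111000111010000 to get c = 111000111010100.


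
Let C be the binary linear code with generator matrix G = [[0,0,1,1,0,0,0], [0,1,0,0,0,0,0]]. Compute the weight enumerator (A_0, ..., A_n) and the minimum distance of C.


Weight distribution: A_0 = 1, A_1 = 1, A_2 = 1, A_3 = 1. Minimum distance d = 1.

Enumerate all 2^2 = 4 messages m ∈ F_2^2.
For each, compute codeword c = mG in F_2^7, then tally its weight.
  m = 00 → c = 0000000, weight = 0.
  m = 10 → c = 0011000, weight = 2.
  m = 01 → c = 0100000, weight = 1.
  m = 11 → c = 0111000, weight = 3.
Tally weights:
  weight 0: 1 codewords.
  weight 1: 1 codewords.
  weight 2: 1 codewords.
  weight 3: 1 codewords.
Minimum distance d = smallest w > 0 with A_w > 0 = 1.
Sanity: Σ A_w = 4 = 2^2 = 4 ✓.


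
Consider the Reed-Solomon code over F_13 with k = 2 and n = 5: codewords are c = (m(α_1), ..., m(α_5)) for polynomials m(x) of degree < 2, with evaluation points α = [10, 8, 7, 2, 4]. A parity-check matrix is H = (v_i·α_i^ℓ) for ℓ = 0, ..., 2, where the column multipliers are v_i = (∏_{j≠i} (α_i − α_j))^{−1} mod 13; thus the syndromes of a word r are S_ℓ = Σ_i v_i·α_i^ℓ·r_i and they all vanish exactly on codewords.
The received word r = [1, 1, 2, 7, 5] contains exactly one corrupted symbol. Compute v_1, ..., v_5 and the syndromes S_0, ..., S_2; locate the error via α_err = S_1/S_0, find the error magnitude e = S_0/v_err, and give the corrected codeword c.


S = (1, 10, 9), error at position 1, error magnitude e = 2, c = [12, 1, 2, 7, 5].

Step 1: column multipliers v_i = (∏_{j≠i}(α_i − α_j))^{−1} mod 13.
  i = 1 (α = 10): (10−8)(10−7)(10−2)(10−4) = 2·3·8·6 = 288 ≡ 2, so v_1 = 2^{−1} = 7 (mod 13).
  i = 2 (α = 8): (8−10)(8−7)(8−2)(8−4) = (−2)·1·6·4 = −48 ≡ 4, so v_2 = 4^{−1} = 10 (mod 13).
  i = 3 (α = 7): (7−10)(7−8)(7−2)(7−4) = (−3)·(−1)·5·3 = 45 ≡ 6, so v_3 = 6^{−1} = 11 (mod 13).
  i = 4 (α = 2): (2−10)(2−8)(2−7)(2−4) = (−8)·(−6)·(−5)·(−2) = 480 ≡ 12, so v_4 = 12^{−1} = 12 (mod 13).
  i = 5 (α = 4): (4−10)(4−8)(4−7)(4−2) = (−6)·(−4)·(−3)·2 = −144 ≡ 12, so v_5 = 12^{−1} = 12 (mod 13).
  v = [7, 10, 11, 12, 12].
Step 2: syndromes of r = [1, 1, 2, 7, 5] (all sums mod 13).
  S_0 = Σ v_i r_i = 7·1 + 10·1 + 11·2 + 12·7 + 12·5 = 183 ≡ 1.
  S_1 = Σ v_i α_i r_i = 7·10·1 + 10·8·1 + 11·7·2 + 12·2·7 + 12·4·5 = 712 ≡ 10.
  α_i^2 mod 13 = [9, 12, 10, 4, 3].
  S_2 = Σ v_i α_i^2 r_i = 7·9·1 + 10·12·1 + 11·10·2 + 12·4·7 + 12·3·5 = 919 ≡ 9.
  S = (1, 10, 9) ≠ 0, so r is not a codeword (an error is present).
Step 3: locate the error. For a single error e at position i, S_ℓ = v_i·e·α_i^ℓ, so α_err = S_1/S_0.
  S_0^{−1} = 1^{−1} = 1 (mod 13), so α_err = 10·1 = 10 ≡ 10 = α_1. Error position i = 1.
  Consistency check: S_2/S_1 = 9·4 = 36 ≡ 10 = α_err ✓ (single-error assumption holds).
Step 4: error magnitude e = S_0/v_1 = S_0·∏_{j≠1}(α_1 − α_j) = 1·2 = 2 ≡ 2 (mod 13).
Step 5: correct position 1: c_1 = r_1 − e = 1 − 2 ≡ 12 (mod 13). Hence c = [12, 1, 2, 7, 5].
  Check: interpolating c through the α_i gives m(x) = 9 + 12·x (degree < 2) with m(α_i) = c_i for every i, so c is indeed a codeword.


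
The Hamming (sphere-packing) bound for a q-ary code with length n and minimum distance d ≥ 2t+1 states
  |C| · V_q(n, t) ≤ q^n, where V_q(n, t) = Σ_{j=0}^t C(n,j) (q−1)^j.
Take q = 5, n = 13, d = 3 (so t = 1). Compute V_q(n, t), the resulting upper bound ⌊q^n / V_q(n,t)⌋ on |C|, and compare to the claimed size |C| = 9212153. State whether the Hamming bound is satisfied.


V_q(n, t) = 53, q^n = 1220703125, Hamming bound = 23032134, |C| = 9212153 ≤ bound (satisfied).

Step 1: Compute V_q(n, t) = Σ_{j=0}^1 C(n, j) (q−1)^j.
  j = 0: C(13,0)·(4)^0 = 1·1 = 1.
  j = 1: C(13,1)·(4)^1 = 13·4 = 52.
  V_q(n, t) = 1 + 52 = 53.
Step 2: q^n = 5^13 = 1220703125.
Step 3: Hamming bound ⌊q^n / V_q(n,t)⌋ = ⌊1220703125/53⌋ = 23032134.
Step 4: Compare |C| = 9212153 to 23032134: satisfied.
The claimed |C| lies below the Hamming bound.


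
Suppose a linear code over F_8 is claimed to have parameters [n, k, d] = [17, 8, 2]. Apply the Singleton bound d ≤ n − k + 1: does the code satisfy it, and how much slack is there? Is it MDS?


Singleton RHS = n − k + 1 = 10, slack = 8, bound satisfied, not MDS.

Singleton bound: d ≤ n − k + 1.
Here n = 17, k = 8, so n − k + 1 = 10.
Given d = 2, check d ≤ 10: YES.
Slack = (n − k + 1) − d = 8.
The code is NOT MDS (slack = 8 > 0).
Description: the claimed parameters are [17, 8, 2]_8; such a code would be non-MDS.
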